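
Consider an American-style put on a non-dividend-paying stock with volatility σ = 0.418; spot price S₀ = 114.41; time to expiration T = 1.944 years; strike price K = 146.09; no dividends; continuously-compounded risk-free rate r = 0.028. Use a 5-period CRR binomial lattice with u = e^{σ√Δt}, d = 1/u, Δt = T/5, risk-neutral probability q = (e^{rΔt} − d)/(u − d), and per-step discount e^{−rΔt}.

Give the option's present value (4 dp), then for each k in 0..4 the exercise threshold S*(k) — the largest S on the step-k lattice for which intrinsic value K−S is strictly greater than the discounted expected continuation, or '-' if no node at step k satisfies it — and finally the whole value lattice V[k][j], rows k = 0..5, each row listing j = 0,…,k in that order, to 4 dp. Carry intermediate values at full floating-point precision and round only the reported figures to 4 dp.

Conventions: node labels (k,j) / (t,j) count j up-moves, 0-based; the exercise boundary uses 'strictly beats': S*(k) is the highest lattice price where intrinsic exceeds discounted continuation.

price = 43.3665
boundary = - - 67.9322 88.1597 114.4100
tree:
43.3665
59.5888 25.0522
78.1578 38.8640 9.1744
93.7442 57.9303 17.0483 0.0000
105.7545 78.1578 31.6800 0.0000 0.0000
115.0091 93.7442 57.9303 0.0000 0.0000 0.0000

Δt=0.38880  u=1.29776  d=0.77056  q=0.45597  discount=0.98917
step 5 (expiry): payoffs max(K−S,0) = 115.0091 93.7442 57.9303 0.0000 0.0000 0.0000
step 4: (k=4,j=0): S=40.3355, K−S=105.7545, hold=104.1727 ⇒ V=105.7545 exercise | (k=4,j=1): S=67.9322, K−S=78.1578, hold=76.5760 ⇒ V=78.1578 exercise | (k=4,j=2): S=114.4100, K−S=31.6800, hold=31.1747 ⇒ V=31.6800 exercise | (k=4,j=3): S=192.6869, K−S=0.0000, hold=0.0000 ⇒ V=0.0000 continue | (k=4,j=4): S=324.5191, K−S=0.0000, hold=0.0000 ⇒ V=0.0000 continue  boundary S*=114.4100
step 3: (k=3,j=0): S=52.3458, K−S=93.7442, hold=92.1624 ⇒ V=93.7442 exercise | (k=3,j=1): S=88.1597, K−S=57.9303, hold=56.3486 ⇒ V=57.9303 exercise | (k=3,j=2): S=148.4766, K−S=0.0000, hold=17.0483 ⇒ V=17.0483 continue | (k=3,j=3): S=250.0612, K−S=0.0000, hold=0.0000 ⇒ V=0.0000 continue  boundary S*=88.1597
step 2: (k=2,j=0): S=67.9322, K−S=78.1578, hold=76.5760 ⇒ V=78.1578 exercise | (k=2,j=1): S=114.4100, K−S=31.6800, hold=38.8640 ⇒ V=38.8640 continue | (k=2,j=2): S=192.6869, K−S=0.0000, hold=9.1744 ⇒ V=9.1744 continue  boundary S*=67.9322
step 1: (k=1,j=0): S=88.1597, K−S=57.9303, hold=59.5888 ⇒ V=59.5888 continue | (k=1,j=1): S=148.4766, K−S=0.0000, hold=25.0522 ⇒ V=25.0522 continue  boundary S*=-
step 0: (k=0,j=0): S=114.4100, K−S=31.6800, hold=43.3665 ⇒ V=43.3665 continue  boundary S*=-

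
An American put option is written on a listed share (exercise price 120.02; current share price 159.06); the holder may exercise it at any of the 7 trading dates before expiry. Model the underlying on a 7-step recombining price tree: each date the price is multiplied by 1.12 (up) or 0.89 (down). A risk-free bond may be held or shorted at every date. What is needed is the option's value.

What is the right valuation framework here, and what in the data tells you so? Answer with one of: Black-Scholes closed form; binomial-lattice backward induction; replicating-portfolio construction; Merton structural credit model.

Key observation: the exercise right at every one of the 7 steps is what matters: each node needs max(120.02 − S, continuation), which only the stepwise tree valuation starting from spot 159.06 delivers.

framework: binomial-lattice backward induction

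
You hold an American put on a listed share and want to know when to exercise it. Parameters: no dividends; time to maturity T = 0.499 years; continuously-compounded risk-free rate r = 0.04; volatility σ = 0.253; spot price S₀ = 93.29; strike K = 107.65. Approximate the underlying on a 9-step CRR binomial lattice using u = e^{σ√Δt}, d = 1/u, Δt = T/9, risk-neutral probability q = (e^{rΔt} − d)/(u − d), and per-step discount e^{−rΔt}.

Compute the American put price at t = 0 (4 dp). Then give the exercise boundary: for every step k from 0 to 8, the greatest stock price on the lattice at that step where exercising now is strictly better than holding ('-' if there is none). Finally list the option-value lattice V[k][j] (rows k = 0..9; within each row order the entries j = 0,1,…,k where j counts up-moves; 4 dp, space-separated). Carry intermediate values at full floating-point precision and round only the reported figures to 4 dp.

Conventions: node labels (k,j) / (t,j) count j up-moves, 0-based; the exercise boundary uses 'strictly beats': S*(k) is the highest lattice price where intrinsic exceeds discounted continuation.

price = 15.4954
boundary = - - 82.8115 87.8947 82.8115 87.8947 82.8115 87.8947 93.2900
tree:
15.4954
19.9076 11.2171
24.8385 15.1375 7.4042
29.6278 19.7553 10.6548 4.2345
34.1400 24.8385 14.8020 6.6161 1.9068
38.3914 29.6278 19.7553 9.9875 3.3240 0.5190
42.3968 34.1400 24.8385 14.4360 5.6489 1.0482 0.0000
46.1706 38.3914 29.6278 19.7553 9.2593 2.1169 0.0000 0.0000
49.7262 42.3968 34.1400 24.8385 14.3600 4.2750 0.0000 0.0000 0.0000
53.0761 46.1706 38.3914 29.6278 19.7553 8.6336 0.0000 0.0000 0.0000 0.0000

params: Δt=0.05544 u=1.06138 d=0.94217 q=0.50373 e^(-rΔt)=0.99778
t_9 payoffs: 53.0761 46.1706 38.3914 29.6278 19.7553 8.6336 0.0000 0.0000 0.0000 0.0000
t_8: node(8,0) S=57.9238 payoff=49.7262 vs cont=49.4877 → 49.7262 [stop]  node(8,1) S=65.2532 payoff=42.3968 vs cont=42.1583 → 42.3968 [stop]  node(8,2) S=73.5100 payoff=34.1400 vs cont=33.9016 → 34.1400 [stop]  node(8,3) S=82.8115 payoff=24.8385 vs cont=24.6000 → 24.8385 [stop]  node(8,4) S=93.2900 payoff=14.3600 vs cont=14.1215 → 14.3600 [stop]  node(8,5) S=105.0944 payoff=2.5556 vs cont=4.2750 → 4.2750 [wait]  node(8,6) S=118.3925 payoff=0.0000 vs cont=0.0000 → 0.0000 [wait]  node(8,7) S=133.3732 payoff=0.0000 vs cont=0.0000 → 0.0000 [wait]  node(8,8) S=150.2495 payoff=0.0000 vs cont=0.0000 → 0.0000 [wait]  ⇒ S*(8)=93.2900
t_7: node(7,0) S=61.4794 payoff=46.1706 vs cont=45.9321 → 46.1706 [stop]  node(7,1) S=69.2586 payoff=38.3914 vs cont=38.1529 → 38.3914 [stop]  node(7,2) S=78.0222 payoff=29.6278 vs cont=29.3893 → 29.6278 [stop]  node(7,3) S=87.8947 payoff=19.7553 vs cont=19.5168 → 19.7553 [stop]  node(7,4) S=99.0164 payoff=8.6336 vs cont=9.2593 → 9.2593 [wait]  node(7,5) S=111.5454 payoff=0.0000 vs cont=2.1169 → 2.1169 [wait]  node(7,6) S=125.6598 payoff=0.0000 vs cont=0.0000 → 0.0000 [wait]  node(7,7) S=141.5600 payoff=0.0000 vs cont=0.0000 → 0.0000 [wait]  ⇒ S*(7)=87.8947
t_6: node(6,0) S=65.2532 payoff=42.3968 vs cont=42.1583 → 42.3968 [stop]  node(6,1) S=73.5100 payoff=34.1400 vs cont=33.9016 → 34.1400 [stop]  node(6,2) S=82.8115 payoff=24.8385 vs cont=24.6000 → 24.8385 [stop]  node(6,3) S=93.2900 payoff=14.3600 vs cont=14.4360 → 14.4360 [wait]  node(6,4) S=105.0944 payoff=2.5556 vs cont=5.6489 → 5.6489 [wait]  node(6,5) S=118.3925 payoff=0.0000 vs cont=1.0482 → 1.0482 [wait]  node(6,6) S=133.3732 payoff=0.0000 vs cont=0.0000 → 0.0000 [wait]  ⇒ S*(6)=82.8115
t_5: node(5,0) S=69.2586 payoff=38.3914 vs cont=38.1529 → 38.3914 [stop]  node(5,1) S=78.0222 payoff=29.6278 vs cont=29.3893 → 29.6278 [stop]  node(5,2) S=87.8947 payoff=19.7553 vs cont=19.5550 → 19.7553 [stop]  node(5,3) S=99.0164 payoff=8.6336 vs cont=9.9875 → 9.9875 [wait]  node(5,4) S=111.5454 payoff=0.0000 vs cont=3.3240 → 3.3240 [wait]  node(5,5) S=125.6598 payoff=0.0000 vs cont=0.5190 → 0.5190 [wait]  ⇒ S*(5)=87.8947
t_4: node(4,0) S=73.5100 payoff=34.1400 vs cont=33.9016 → 34.1400 [stop]  node(4,1) S=82.8115 payoff=24.8385 vs cont=24.6000 → 24.8385 [stop]  node(4,2) S=93.2900 payoff=14.3600 vs cont=14.8020 → 14.8020 [wait]  node(4,3) S=105.0944 payoff=2.5556 vs cont=6.6161 → 6.6161 [wait]  node(4,4) S=118.3925 payoff=0.0000 vs cont=1.9068 → 1.9068 [wait]  ⇒ S*(4)=82.8115
t_3: node(3,0) S=78.0222 payoff=29.6278 vs cont=29.3893 → 29.6278 [stop]  node(3,1) S=87.8947 payoff=19.7553 vs cont=19.7390 → 19.7553 [stop]  node(3,2) S=99.0164 payoff=8.6336 vs cont=10.6548 → 10.6548 [wait]  node(3,3) S=111.5454 payoff=0.0000 vs cont=4.2345 → 4.2345 [wait]  ⇒ S*(3)=87.8947
t_2: node(2,0) S=82.8115 payoff=24.8385 vs cont=24.6000 → 24.8385 [stop]  node(2,1) S=93.2900 payoff=14.3600 vs cont=15.1375 → 15.1375 [wait]  node(2,2) S=105.0944 payoff=2.5556 vs cont=7.4042 → 7.4042 [wait]  ⇒ S*(2)=82.8115
t_1: node(1,0) S=87.8947 payoff=19.7553 vs cont=19.9076 → 19.9076 [wait]  node(1,1) S=99.0164 payoff=8.6336 vs cont=11.2171 → 11.2171 [wait]  ⇒ S*(1)=-
t_0: node(0,0) S=93.2900 payoff=14.3600 vs cont=15.4954 → 15.4954 [wait]  ⇒ S*(0)=-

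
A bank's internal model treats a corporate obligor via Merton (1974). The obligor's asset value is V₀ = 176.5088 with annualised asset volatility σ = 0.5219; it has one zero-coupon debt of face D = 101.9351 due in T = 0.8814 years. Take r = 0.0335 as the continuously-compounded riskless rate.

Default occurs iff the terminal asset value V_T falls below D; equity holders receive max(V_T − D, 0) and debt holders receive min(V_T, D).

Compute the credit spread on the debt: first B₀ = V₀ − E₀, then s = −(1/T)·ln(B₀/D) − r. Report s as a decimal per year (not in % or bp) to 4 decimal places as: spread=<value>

With assets at 176.5088 and a single debt payment of 101.9351 at 0.8814 years:
d₁ = [ln(V₀/D) + (r + σ²/2)T] / (σ√T)
   = [ln(176.5088/101.9351) + (0.0335 + 0.5·0.5219²)·0.8814] / (0.5219·√0.8814)
   = [0.549034 + 0.149565] / 0.489975 = 1.425785
d₂ = d₁ − σ√T = 1.425785 − 0.489975 = 0.935810
N(d₁) = 0.923035,  N(d₂) = 0.825315,  e^(−rT) = 0.970905
E₀ = V₀·N(d₁) − D·e^(−rT)·N(d₂)
   = 176.5088·0.923035 − 101.9351·0.970905·0.825315 = 81.242985
B₀ = V₀ − E₀ = 176.5088 − 81.242985 = 95.265815
spread = −(1/T)·ln(B₀/D) − r = −(1/0.8814)·ln(95.265815/101.9351) − 0.0335 = 0.04327025

spread=0.0433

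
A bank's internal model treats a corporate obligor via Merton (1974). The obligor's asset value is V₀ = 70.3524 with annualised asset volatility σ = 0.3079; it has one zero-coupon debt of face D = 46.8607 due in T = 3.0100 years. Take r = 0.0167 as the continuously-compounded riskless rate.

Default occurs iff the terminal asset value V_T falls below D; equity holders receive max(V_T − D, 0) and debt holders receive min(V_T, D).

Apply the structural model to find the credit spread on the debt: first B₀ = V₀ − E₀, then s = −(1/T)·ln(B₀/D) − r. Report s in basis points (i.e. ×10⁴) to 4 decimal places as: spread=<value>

spread=246.9161

Work the structural quantities from V₀ = 70.3524 against face 46.8607:
d₁ = [ln(V₀/D) + (r + σ²/2)T] / (σ√T)
   = [ln(70.3524/46.8607) + (0.0167 + 0.5·0.3079²)·3.0100] / (0.3079·√3.0100)
   = [0.406338 + 0.192945] / 0.534187 = 1.121859
d₂ = d₁ − σ√T = 1.121859 − 0.534187 = 0.587673
N(d₁) = 0.869039,  N(d₂) = 0.721624,  e^(−rT) = 0.950975
E₀ = V₀·N(d₁) − D·e^(−rT)·N(d₂)
   = 70.3524·0.869039 − 46.8607·0.950975·0.721624 = 28.980967
B₀ = V₀ − E₀ = 70.3524 − 28.980967 = 41.371433
spread = −(1/T)·ln(B₀/D) − r = −(1/3.0100)·ln(41.371433/46.8607) − 0.0167 = 0.02469161
in basis points: 0.02469161 × 10⁴ = 246.9161 bp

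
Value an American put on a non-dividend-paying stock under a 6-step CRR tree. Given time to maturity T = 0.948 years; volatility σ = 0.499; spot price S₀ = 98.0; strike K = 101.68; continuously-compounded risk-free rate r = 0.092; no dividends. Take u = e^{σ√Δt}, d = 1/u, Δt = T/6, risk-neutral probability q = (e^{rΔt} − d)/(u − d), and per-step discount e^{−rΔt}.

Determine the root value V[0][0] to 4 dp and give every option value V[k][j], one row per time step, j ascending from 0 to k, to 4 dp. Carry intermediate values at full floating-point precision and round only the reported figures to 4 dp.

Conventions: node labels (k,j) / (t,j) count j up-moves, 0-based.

Δt=0.15800, u=1.21939, d=0.82008, q=0.48724, disc=e^(-rΔt)=0.98557
k=6 terminal: V=max(K-S,0) → 71.8690 57.3539 35.7713 3.6800 0.0000 0.0000 0.0000
k=5: j=0 S=36.3511 intr=65.3289 cont=63.8616 V=65.3289[EX]; j=1 S=54.0507 intr=47.6293 cont=46.1620 V=47.6293[EX]; j=2 S=80.3682 intr=21.3118 cont=19.8444 V=21.3118[EX]; j=3 S=119.5000 intr=0.0000 cont=1.8597 V=1.8597[hold]; j=4 S=177.6852 intr=0.0000 cont=0.0000 V=0.0000[hold]; j=5 S=264.2010 intr=0.0000 cont=0.0000 V=0.0000[hold]
k=4: j=0 S=44.3261 intr=57.3539 cont=55.8866 V=57.3539[EX]; j=1 S=65.9087 intr=35.7713 cont=34.3040 V=35.7713[EX]; j=2 S=98.0000 intr=3.6800 cont=11.6631 V=11.6631[hold]; j=3 S=145.7167 intr=0.0000 cont=0.9398 V=0.9398[hold]; j=4 S=216.6670 intr=0.0000 cont=0.0000 V=0.0000[hold]
k=3: j=0 S=54.0507 intr=47.6293 cont=46.1620 V=47.6293[EX]; j=1 S=80.3682 intr=21.3118 cont=23.6780 V=23.6780[hold]; j=2 S=119.5000 intr=0.0000 cont=6.3453 V=6.3453[hold]; j=3 S=177.6852 intr=0.0000 cont=0.4749 V=0.4749[hold]
k=2: j=0 S=65.9087 intr=35.7713 cont=35.4403 V=35.7713[EX]; j=1 S=98.0000 intr=3.6800 cont=15.0130 V=15.0130[hold]; j=2 S=145.7167 intr=0.0000 cont=3.4347 V=3.4347[hold]
k=1: j=0 S=80.3682 intr=21.3118 cont=25.2867 V=25.2867[hold]; j=1 S=119.5000 intr=0.0000 cont=9.2363 V=9.2363[hold]
k=0: j=0 S=98.0000 intr=3.6800 cont=17.2142 V=17.2142[hold]

price = 17.2142
tree:
17.2142
25.2867 9.2363
35.7713 15.0130 3.4347
47.6293 23.6780 6.3453 0.4749
57.3539 35.7713 11.6631 0.9398 0.0000
65.3289 47.6293 21.3118 1.8597 0.0000 0.0000
71.8690 57.3539 35.7713 3.6800 0.0000 0.0000 0.0000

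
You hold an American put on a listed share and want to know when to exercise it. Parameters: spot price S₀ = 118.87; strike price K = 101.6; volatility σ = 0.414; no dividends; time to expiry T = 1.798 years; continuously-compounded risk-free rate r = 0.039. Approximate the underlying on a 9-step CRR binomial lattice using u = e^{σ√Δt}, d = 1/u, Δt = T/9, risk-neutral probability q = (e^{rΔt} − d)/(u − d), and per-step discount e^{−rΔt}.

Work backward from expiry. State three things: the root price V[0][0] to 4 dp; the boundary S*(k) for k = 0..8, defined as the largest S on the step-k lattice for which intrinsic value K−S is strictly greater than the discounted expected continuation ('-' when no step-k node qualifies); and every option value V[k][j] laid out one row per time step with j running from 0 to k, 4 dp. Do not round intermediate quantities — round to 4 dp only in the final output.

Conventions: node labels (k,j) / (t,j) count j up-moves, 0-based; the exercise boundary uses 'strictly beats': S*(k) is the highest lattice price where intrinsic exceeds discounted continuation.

price = 13.5724
boundary = - - - - 56.7047 47.1254 56.7047 68.2311 82.1004
tree:
13.5724
19.1465 7.6323
26.2846 11.5687 3.4051
34.9701 17.1134 5.6281 1.0031
44.8953 24.5710 9.1489 1.8276 0.1079
54.4746 33.9938 14.5562 3.3203 0.2072 0.0000
62.4356 44.8953 22.4991 6.0129 0.3976 0.0000 0.0000
69.0517 54.4746 33.3689 10.8502 0.7631 0.0000 0.0000 0.0000
74.5501 62.4356 44.8953 19.4996 1.4646 0.0000 0.0000 0.0000 0.0000
79.1197 69.0517 54.4746 33.3689 2.8109 0.0000 0.0000 0.0000 0.0000 0.0000

params: Δt=0.19978 u=1.20327 d=0.83107 q=0.47489 e^(-rΔt)=0.99224
t_9 payoffs: 79.1197 69.0517 54.4746 33.3689 2.8109 0.0000 0.0000 0.0000 0.0000 0.0000
t_8: node(8,0) S=27.0499 payoff=74.5501 vs cont=73.7616 → 74.5501 [stop]  node(8,1) S=39.1644 payoff=62.4356 vs cont=61.6470 → 62.4356 [stop]  node(8,2) S=56.7047 payoff=44.8953 vs cont=44.1068 → 44.8953 [stop]  node(8,3) S=82.1004 payoff=19.4996 vs cont=18.7110 → 19.4996 [stop]  node(8,4) S=118.8700 payoff=0.0000 vs cont=1.4646 → 1.4646 [wait]  node(8,5) S=172.1072 payoff=0.0000 vs cont=0.0000 → 0.0000 [wait]  node(8,6) S=249.1873 payoff=0.0000 vs cont=0.0000 → 0.0000 [wait]  node(8,7) S=360.7884 payoff=0.0000 vs cont=0.0000 → 0.0000 [wait]  node(8,8) S=522.3714 payoff=0.0000 vs cont=0.0000 → 0.0000 [wait]  ⇒ S*(8)=82.1004
t_7: node(7,0) S=32.5483 payoff=69.0517 vs cont=68.2632 → 69.0517 [stop]  node(7,1) S=47.1254 payoff=54.4746 vs cont=53.6860 → 54.4746 [stop]  node(7,2) S=68.2311 payoff=33.3689 vs cont=32.5804 → 33.3689 [stop]  node(7,3) S=98.7891 payoff=2.8109 vs cont=10.8502 → 10.8502 [wait]  node(7,4) S=143.0328 payoff=0.0000 vs cont=0.7631 → 0.7631 [wait]  node(7,5) S=207.0916 payoff=0.0000 vs cont=0.0000 → 0.0000 [wait]  node(7,6) S=299.8397 payoff=0.0000 vs cont=0.0000 → 0.0000 [wait]  node(7,7) S=434.1262 payoff=0.0000 vs cont=0.0000 → 0.0000 [wait]  ⇒ S*(7)=68.2311
t_6: node(6,0) S=39.1644 payoff=62.4356 vs cont=61.6470 → 62.4356 [stop]  node(6,1) S=56.7047 payoff=44.8953 vs cont=44.1068 → 44.8953 [stop]  node(6,2) S=82.1004 payoff=19.4996 vs cont=22.4991 → 22.4991 [wait]  node(6,3) S=118.8700 payoff=0.0000 vs cont=6.0129 → 6.0129 [wait]  node(6,4) S=172.1072 payoff=0.0000 vs cont=0.3976 → 0.3976 [wait]  node(6,5) S=249.1873 payoff=0.0000 vs cont=0.0000 → 0.0000 [wait]  node(6,6) S=360.7884 payoff=0.0000 vs cont=0.0000 → 0.0000 [wait]  ⇒ S*(6)=56.7047
t_5: node(5,0) S=47.1254 payoff=54.4746 vs cont=53.6860 → 54.4746 [stop]  node(5,1) S=68.2311 payoff=33.3689 vs cont=33.9938 → 33.9938 [wait]  node(5,2) S=98.7891 payoff=2.8109 vs cont=14.5562 → 14.5562 [wait]  node(5,3) S=143.0328 payoff=0.0000 vs cont=3.3203 → 3.3203 [wait]  node(5,4) S=207.0916 payoff=0.0000 vs cont=0.2072 → 0.2072 [wait]  node(5,5) S=299.8397 payoff=0.0000 vs cont=0.0000 → 0.0000 [wait]  ⇒ S*(5)=47.1254
t_4: node(4,0) S=56.7047 payoff=44.8953 vs cont=44.4013 → 44.8953 [stop]  node(4,1) S=82.1004 payoff=19.4996 vs cont=24.5710 → 24.5710 [wait]  node(4,2) S=118.8700 payoff=0.0000 vs cont=9.1489 → 9.1489 [wait]  node(4,3) S=172.1072 payoff=0.0000 vs cont=1.8276 → 1.8276 [wait]  node(4,4) S=249.1873 payoff=0.0000 vs cont=0.1079 → 0.1079 [wait]  ⇒ S*(4)=56.7047
t_3: node(3,0) S=68.2311 payoff=33.3689 vs cont=34.9701 → 34.9701 [wait]  node(3,1) S=98.7891 payoff=2.8109 vs cont=17.1134 → 17.1134 [wait]  node(3,2) S=143.0328 payoff=0.0000 vs cont=5.6281 → 5.6281 [wait]  node(3,3) S=207.0916 payoff=0.0000 vs cont=1.0031 → 1.0031 [wait]  ⇒ S*(3)=-
t_2: node(2,0) S=82.1004 payoff=19.4996 vs cont=26.2846 → 26.2846 [wait]  node(2,1) S=118.8700 payoff=0.0000 vs cont=11.5687 → 11.5687 [wait]  node(2,2) S=172.1072 payoff=0.0000 vs cont=3.4051 → 3.4051 [wait]  ⇒ S*(2)=-
t_1: node(1,0) S=98.7891 payoff=2.8109 vs cont=19.1465 → 19.1465 [wait]  node(1,1) S=143.0328 payoff=0.0000 vs cont=7.6323 → 7.6323 [wait]  ⇒ S*(1)=-
t_0: node(0,0) S=118.8700 payoff=0.0000 vs cont=13.5724 → 13.5724 [wait]  ⇒ S*(0)=-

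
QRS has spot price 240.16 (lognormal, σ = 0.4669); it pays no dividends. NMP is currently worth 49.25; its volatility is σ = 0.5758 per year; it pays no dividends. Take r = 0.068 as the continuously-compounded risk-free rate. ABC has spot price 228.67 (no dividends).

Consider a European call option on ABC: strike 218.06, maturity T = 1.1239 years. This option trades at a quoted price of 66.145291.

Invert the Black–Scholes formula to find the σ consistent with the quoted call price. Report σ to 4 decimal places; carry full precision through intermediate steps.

At σ = 0.5776 the Black–Scholes value reproduces the quote:
σ√T = 0.5776·√1.1239 = 0.612338
d₁ = (ln(S/K) + (r+σ²/2)T) / (σ√T) = (ln(228.67/218.06) + (0.068+0.5776²/2)·1.1239) / 0.612338 = (0.047510 + 0.263904) / 0.612338 = 0.508565
d₂ = d₁ − σ√T = 0.508565 − 0.612338 = -0.103773
e^{−rT} = 0.926422
N(d₁) = 0.694471,  N(d₂) = 0.458675
V = S·N(d₁) − K·e^{−rT}·N(d₂) = 158.804788 − 92.659497 = 66.145291 (matching the quote); vega is positive throughout, so no other σ reproduces this price

sigma = 0.5776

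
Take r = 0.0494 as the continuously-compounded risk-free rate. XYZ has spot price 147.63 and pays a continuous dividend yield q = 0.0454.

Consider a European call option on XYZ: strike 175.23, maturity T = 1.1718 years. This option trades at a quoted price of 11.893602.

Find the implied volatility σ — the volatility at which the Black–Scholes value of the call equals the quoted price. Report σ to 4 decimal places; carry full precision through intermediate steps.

sigma = 0.3414

At σ = 0.3414 the Black–Scholes value reproduces the quote:
σ√T = 0.3414·√1.1718 = 0.369565
d₁ = (ln(S/K) + (r−q+σ²/2)T) / (σ√T) = (ln(147.63/175.23) + (0.0494−0.0454+0.3414²/2)·1.1718) / 0.369565 = (-0.171390 + 0.072976) / 0.369565 = -0.266297
d₂ = d₁ − σ√T = -0.266297 − 0.369565 = -0.635862
e^{−rT} = 0.943757
e^{−qT} = 0.948191
N(d₁) = 0.395005,  N(d₂) = 0.262433
V = S·e^{−qT}·N(d₁) − K·e^{−rT}·N(d₂) = 55.293355 − 43.399754 = 11.893602 (the observed quote) — the price is monotone increasing in volatility, hence this σ is the only solution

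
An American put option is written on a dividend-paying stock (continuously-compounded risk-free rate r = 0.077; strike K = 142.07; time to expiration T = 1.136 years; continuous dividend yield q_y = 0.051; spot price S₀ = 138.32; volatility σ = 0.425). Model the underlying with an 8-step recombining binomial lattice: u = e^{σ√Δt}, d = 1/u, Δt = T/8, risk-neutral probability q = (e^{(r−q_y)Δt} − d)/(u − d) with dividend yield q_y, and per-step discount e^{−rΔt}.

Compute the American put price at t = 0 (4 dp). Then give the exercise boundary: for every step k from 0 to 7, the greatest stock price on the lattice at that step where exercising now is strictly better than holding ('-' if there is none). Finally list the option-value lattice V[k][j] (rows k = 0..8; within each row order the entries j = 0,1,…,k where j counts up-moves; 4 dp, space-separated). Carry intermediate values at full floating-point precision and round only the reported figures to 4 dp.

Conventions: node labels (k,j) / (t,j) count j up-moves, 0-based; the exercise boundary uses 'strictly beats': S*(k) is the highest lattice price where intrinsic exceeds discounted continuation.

Δt=0.14200  u=1.17369  d=0.85201  q=0.47155  discount=0.98913
step 8 (expiry): payoffs max(K−S,0) = 103.6587 89.1566 69.1793 41.6596 3.7500 0.0000 0.0000 0.0000 0.0000
step 7: (k=7,j=0): S=45.0829, K−S=96.9871, hold=95.7674 ⇒ V=96.9871 exercise | (k=7,j=1): S=62.1039, K−S=79.9661, hold=78.8693 ⇒ V=79.9661 exercise | (k=7,j=2): S=85.5510, K−S=56.5190, hold=55.5914 ⇒ V=56.5190 exercise | (k=7,j=3): S=117.8506, K−S=24.2194, hold=23.5249 ⇒ V=24.2194 exercise | (k=7,j=4): S=162.3447, K−S=0.0000, hold=1.9602 ⇒ V=1.9602 continue | (k=7,j=5): S=223.6375, K−S=0.0000, hold=0.0000 ⇒ V=0.0000 continue | (k=7,j=6): S=308.0713, K−S=0.0000, hold=0.0000 ⇒ V=0.0000 continue | (k=7,j=7): S=424.3827, K−S=0.0000, hold=0.0000 ⇒ V=0.0000 continue  boundary S*=117.8506
step 6: (k=6,j=0): S=52.9134, K−S=89.1566, hold=87.9935 ⇒ V=89.1566 exercise | (k=6,j=1): S=72.8907, K−S=69.1793, hold=68.1604 ⇒ V=69.1793 exercise | (k=6,j=2): S=100.4104, K−S=41.6596, hold=40.8393 ⇒ V=41.6596 exercise | (k=6,j=3): S=138.3200, K−S=3.7500, hold=13.5739 ⇒ V=13.5739 continue | (k=6,j=4): S=190.5423, K−S=0.0000, hold=1.0246 ⇒ V=1.0246 continue | (k=6,j=5): S=262.4811, K−S=0.0000, hold=0.0000 ⇒ V=0.0000 continue | (k=6,j=6): S=361.5801, K−S=0.0000, hold=0.0000 ⇒ V=0.0000 continue  boundary S*=100.4104
step 5: (k=5,j=0): S=62.1039, K−S=79.9661, hold=78.8693 ⇒ V=79.9661 exercise | (k=5,j=1): S=85.5510, K−S=56.5190, hold=55.5914 ⇒ V=56.5190 exercise | (k=5,j=2): S=117.8506, K−S=24.2194, hold=28.1069 ⇒ V=28.1069 continue | (k=5,j=3): S=162.3447, K−S=0.0000, hold=7.5731 ⇒ V=7.5731 continue | (k=5,j=4): S=223.6375, K−S=0.0000, hold=0.5356 ⇒ V=0.5356 continue | (k=5,j=5): S=308.0713, K−S=0.0000, hold=0.0000 ⇒ V=0.0000 continue  boundary S*=85.5510
step 4: (k=4,j=0): S=72.8907, K−S=69.1793, hold=68.1604 ⇒ V=69.1793 exercise | (k=4,j=1): S=100.4104, K−S=41.6596, hold=42.6525 ⇒ V=42.6525 continue | (k=4,j=2): S=138.3200, K−S=3.7500, hold=18.2239 ⇒ V=18.2239 continue | (k=4,j=3): S=190.5423, K−S=0.0000, hold=4.2083 ⇒ V=4.2083 continue | (k=4,j=4): S=262.4811, K−S=0.0000, hold=0.2799 ⇒ V=0.2799 continue  boundary S*=72.8907
step 3: (k=3,j=0): S=85.5510, K−S=56.5190, hold=56.0544 ⇒ V=56.5190 exercise | (k=3,j=1): S=117.8506, K−S=24.2194, hold=30.7947 ⇒ V=30.7947 continue | (k=3,j=2): S=162.3447, K−S=0.0000, hold=11.4886 ⇒ V=11.4886 continue | (k=3,j=3): S=223.6375, K−S=0.0000, hold=2.3303 ⇒ V=2.3303 continue  boundary S*=85.5510
step 2: (k=2,j=0): S=100.4104, K−S=41.6596, hold=43.9061 ⇒ V=43.9061 continue | (k=2,j=1): S=138.3200, K−S=3.7500, hold=21.4551 ⇒ V=21.4551 continue | (k=2,j=2): S=190.5423, K−S=0.0000, hold=7.0921 ⇒ V=7.0921 continue  boundary S*=-
step 1: (k=1,j=0): S=117.8506, K−S=24.2194, hold=32.9571 ⇒ V=32.9571 continue | (k=1,j=1): S=162.3447, K−S=0.0000, hold=14.5226 ⇒ V=14.5226 continue  boundary S*=-
step 0: (k=0,j=0): S=138.3200, K−S=3.7500, hold=24.0005 ⇒ V=24.0005 continue  boundary S*=-

price = 24.0005
boundary = - - - 85.5510 72.8907 85.5510 100.4104 117.8506
tree:
24.0005
32.9571 14.5226
43.9061 21.4551 7.0921
56.5190 30.7947 11.4886 2.3303
69.1793 42.6525 18.2239 4.2083 0.2799
79.9661 56.5190 28.1069 7.5731 0.5356 0.0000
89.1566 69.1793 41.6596 13.5739 1.0246 0.0000 0.0000
96.9871 79.9661 56.5190 24.2194 1.9602 0.0000 0.0000 0.0000
103.6587 89.1566 69.1793 41.6596 3.7500 0.0000 0.0000 0.0000 0.0000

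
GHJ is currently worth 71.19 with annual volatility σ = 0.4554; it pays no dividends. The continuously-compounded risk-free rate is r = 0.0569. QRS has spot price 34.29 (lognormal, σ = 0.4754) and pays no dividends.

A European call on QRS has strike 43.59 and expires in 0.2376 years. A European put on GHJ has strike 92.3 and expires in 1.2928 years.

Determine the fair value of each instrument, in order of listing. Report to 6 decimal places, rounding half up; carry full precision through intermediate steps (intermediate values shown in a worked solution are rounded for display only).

price(QRS call K=43.59) = 0.770833
price(GHJ put K=92.3) = 24.311220

[QRS call K=43.59]
σ√T = 0.4754·√0.2376 = 0.231730
d₁ = (ln(S/K) + (r+σ²/2)T) / (σ√T) = (ln(34.29/43.59) + (0.0569+0.4754²/2)·0.2376) / 0.231730 = (-0.239974 + 0.040369) / 0.231730 = -0.861369
d₂ = d₁ − σ√T = -0.861369 − 0.231730 = -1.093099
e^{−rT} = 0.986572
N(d₁) = 0.194517,  N(d₂) = 0.137175
price = S·N(d₁) − K·e^{−rT}·N(d₂) = 6.670000 − 5.899168 = 0.770833
[GHJ put K=92.3]
σ√T = 0.4554·√1.2928 = 0.517796
d₁ = (ln(S/K) + (r+σ²/2)T) / (σ√T) = (ln(71.19/92.3) + (0.0569+0.4554²/2)·1.2928) / 0.517796 = (-0.259692 + 0.207617) / 0.517796 = -0.100571
d₂ = d₁ − σ√T = -0.100571 − 0.517796 = -0.618367
e^{−rT} = 0.929080
N(−d₁) = 0.540054,  N(−d₂) = 0.731833
price = K·e^{−rT}·N(−d₂) − S·N(−d₁) = 62.757691 − 38.446471 = 24.311220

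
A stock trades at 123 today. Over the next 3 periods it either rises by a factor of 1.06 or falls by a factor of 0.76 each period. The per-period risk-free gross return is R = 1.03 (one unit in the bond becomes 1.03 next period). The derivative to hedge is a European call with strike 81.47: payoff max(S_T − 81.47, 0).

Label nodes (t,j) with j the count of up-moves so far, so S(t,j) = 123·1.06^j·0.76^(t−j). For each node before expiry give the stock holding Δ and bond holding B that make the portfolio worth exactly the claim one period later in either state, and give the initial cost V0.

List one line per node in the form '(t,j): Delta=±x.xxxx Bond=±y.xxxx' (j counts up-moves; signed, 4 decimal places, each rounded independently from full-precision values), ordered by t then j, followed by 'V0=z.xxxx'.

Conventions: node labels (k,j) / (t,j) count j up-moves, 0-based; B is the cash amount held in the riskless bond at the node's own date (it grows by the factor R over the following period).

Arbitrage-free pricing uses the up-move probability p* = (R−d)/(u−d) = 0.9000, discounting each step at R = 1.03.
At maturity the claim pays: V(3,0)=0.0000, V(3,1)=0.0000, V(3,2)=23.5641, V(3,3)=65.0250
(2,0): S=71.0448. Δ = (V_up−V_dn)/(S_up−S_dn) = (0.0000−0.0000)/(75.3075−53.9940) = 0.0000. V = [p*·0.0000 + (1−p*)·0.0000]/1.03 = 0.0000. B = V − Δ·S = 0.0000.
(2,1): S=99.0888. Δ = (V_up−V_dn)/(S_up−S_dn) = (23.5641−0.0000)/(105.0341−75.3075) = 0.7927. V = [p*·23.5641 + (1−p*)·0.0000]/1.03 = 20.5900. B = V − Δ·S = -57.9571.
(2,2): S=138.2028. Δ = (V_up−V_dn)/(S_up−S_dn) = (65.0250−23.5641)/(146.4950−105.0341) = 1.0000. V = [p*·65.0250 + (1−p*)·23.5641]/1.03 = 59.1057. B = V − Δ·S = -79.0971.
(1,0): S=93.4800. Δ = (V_up−V_dn)/(S_up−S_dn) = (20.5900−0.0000)/(99.0888−71.0448) = 0.7342. V = [p*·20.5900 + (1−p*)·0.0000]/1.03 = 17.9913. B = V − Δ·S = -50.6421.
(1,1): S=130.3800. Δ = (V_up−V_dn)/(S_up−S_dn) = (59.1057−20.5900)/(138.2028−99.0888) = 0.9847. V = [p*·59.1057 + (1−p*)·20.5900]/1.03 = 53.6448. B = V − Δ·S = -74.7409.
(0,0): S=123.0000. Δ = (V_up−V_dn)/(S_up−S_dn) = (53.6448−17.9913)/(130.3800−93.4800) = 0.9662. V = [p*·53.6448 + (1−p*)·17.9913]/1.03 = 48.6208. B = V − Δ·S = -70.2243.
Verification: the root portfolio costs Δ(0,0)·S0 + B(0,0) = 48.6208, matching V0.

(0,0): Delta=0.9662 Bond=-70.2243
(1,0): Delta=0.7342 Bond=-50.6421
(1,1): Delta=0.9847 Bond=-74.7409
(2,0): Delta=0.0000 Bond=0.0000
(2,1): Delta=0.7927 Bond=-57.9571
(2,2): Delta=1.0000 Bond=-79.0971
V0=48.6208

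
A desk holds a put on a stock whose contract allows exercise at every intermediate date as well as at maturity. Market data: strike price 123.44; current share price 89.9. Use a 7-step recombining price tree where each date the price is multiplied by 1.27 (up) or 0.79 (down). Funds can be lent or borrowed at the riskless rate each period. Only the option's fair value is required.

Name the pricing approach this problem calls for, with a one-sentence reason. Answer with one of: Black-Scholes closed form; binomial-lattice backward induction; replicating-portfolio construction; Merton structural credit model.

Key observation: the exercise right at every one of the 7 steps is what matters: each node needs max(123.44 − S, continuation), which only the stepwise tree valuation starting from spot 89.9 delivers.

framework: binomial-lattice backward induction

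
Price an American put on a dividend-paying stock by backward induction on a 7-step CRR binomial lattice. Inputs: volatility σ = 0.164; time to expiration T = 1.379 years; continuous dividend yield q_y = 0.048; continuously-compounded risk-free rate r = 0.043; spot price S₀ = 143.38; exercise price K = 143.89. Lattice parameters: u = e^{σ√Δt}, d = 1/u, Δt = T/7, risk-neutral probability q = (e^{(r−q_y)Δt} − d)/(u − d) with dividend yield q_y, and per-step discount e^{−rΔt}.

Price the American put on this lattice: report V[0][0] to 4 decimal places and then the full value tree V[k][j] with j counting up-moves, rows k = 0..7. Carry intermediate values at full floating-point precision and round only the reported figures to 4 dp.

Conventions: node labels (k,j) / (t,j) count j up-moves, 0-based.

params: Δt=0.19700 u=1.07551 d=0.92980 q=0.47505 e^(-rΔt)=0.99156
t_7 payoffs: 57.7510 44.2520 28.6374 10.5760 0.0000 0.0000 0.0000 0.0000
k=6: node(6,0) S=92.6430 payoff=51.2470 vs cont=50.9052 → 51.2470 [stop]  node(6,1) S=107.1613 payoff=36.7287 vs cont=36.5235 → 36.7287 [stop]  node(6,2) S=123.9548 payoff=19.9352 vs cont=19.8881 → 19.9352 [stop]  node(6,3) S=143.3800 payoff=0.5100 vs cont=5.5050 → 5.5050 [wait]  node(6,4) S=165.8494 payoff=0.0000 vs cont=0.0000 → 0.0000 [wait]  node(6,5) S=191.8401 payoff=0.0000 vs cont=0.0000 → 0.0000 [wait]  node(6,6) S=221.9037 payoff=0.0000 vs cont=0.0000 → 0.0000 [wait]
k=5: node(5,0) S=99.6380 payoff=44.2520 vs cont=43.9759 → 44.2520 [stop]  node(5,1) S=115.2526 payoff=28.6374 vs cont=28.5084 → 28.6374 [stop]  node(5,2) S=133.3140 payoff=10.5760 vs cont=12.9698 → 12.9698 [wait]  node(5,3) S=154.2060 payoff=0.0000 vs cont=2.8654 → 2.8654 [wait]  node(5,4) S=178.3720 payoff=0.0000 vs cont=0.0000 → 0.0000 [wait]  node(5,5) S=206.3251 payoff=0.0000 vs cont=0.0000 → 0.0000 [wait]
k=4: node(4,0) S=107.1613 payoff=36.7287 vs cont=36.5235 → 36.7287 [stop]  node(4,1) S=123.9548 payoff=19.9352 vs cont=21.0157 → 21.0157 [wait]  node(4,2) S=143.3800 payoff=0.5100 vs cont=8.1008 → 8.1008 [wait]  node(4,3) S=165.8494 payoff=0.0000 vs cont=1.4915 → 1.4915 [wait]  node(4,4) S=191.8401 payoff=0.0000 vs cont=0.0000 → 0.0000 [wait]
k=3: node(3,0) S=115.2526 payoff=28.6374 vs cont=29.0173 → 29.0173 [wait]  node(3,1) S=133.3140 payoff=10.5760 vs cont=14.7549 → 14.7549 [wait]  node(3,2) S=154.2060 payoff=0.0000 vs cont=4.9192 → 4.9192 [wait]  node(3,3) S=178.3720 payoff=0.0000 vs cont=0.7764 → 0.7764 [wait]
k=2: node(2,0) S=123.9548 payoff=19.9352 vs cont=22.0543 → 22.0543 [wait]  node(2,1) S=143.3800 payoff=0.5100 vs cont=9.9973 → 9.9973 [wait]  node(2,2) S=165.8494 payoff=0.0000 vs cont=2.9262 → 2.9262 [wait]
k=1: node(1,0) S=133.3140 payoff=10.5760 vs cont=16.1889 → 16.1889 [wait]  node(1,1) S=154.2060 payoff=0.0000 vs cont=6.5822 → 6.5822 [wait]
k=0: node(0,0) S=143.3800 payoff=0.5100 vs cont=11.5271 → 11.5271 [wait]

price = 11.5271
tree:
11.5271
16.1889 6.5822
22.0543 9.9973 2.9262
29.0173 14.7549 4.9192 0.7764
36.7287 21.0157 8.1008 1.4915 0.0000
44.2520 28.6374 12.9698 2.8654 0.0000 0.0000
51.2470 36.7287 19.9352 5.5050 0.0000 0.0000 0.0000
57.7510 44.2520 28.6374 10.5760 0.0000 0.0000 0.0000 0.0000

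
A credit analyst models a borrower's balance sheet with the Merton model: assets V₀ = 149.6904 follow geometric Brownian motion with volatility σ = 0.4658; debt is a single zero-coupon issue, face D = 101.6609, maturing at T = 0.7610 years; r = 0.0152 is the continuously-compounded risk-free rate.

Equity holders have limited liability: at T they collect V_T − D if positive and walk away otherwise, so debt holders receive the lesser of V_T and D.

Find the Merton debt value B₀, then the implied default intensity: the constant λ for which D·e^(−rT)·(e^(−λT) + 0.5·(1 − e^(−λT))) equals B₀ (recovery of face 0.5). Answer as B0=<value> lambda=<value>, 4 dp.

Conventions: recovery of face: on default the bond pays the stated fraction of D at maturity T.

With assets at 149.6904 and a single debt payment of 101.6609 at 0.7610 years:
d₁ = [ln(V₀/D) + (r + σ²/2)T] / (σ√T)
   = [ln(149.6904/101.6609) + (0.0152 + 0.5·0.4658²)·0.7610] / (0.4658·√0.7610)
   = [0.386926 + 0.094124] / 0.406342 = 1.183856
d₂ = d₁ − σ√T = 1.183856 − 0.406342 = 0.777514
N(d₁) = 0.881765,  N(d₂) = 0.781572,  e^(−rT) = 0.988499
E₀ = V₀·N(d₁) − D·e^(−rT)·N(d₂)
   = 149.6904·0.881765 − 101.6609·0.988499·0.781572 = 53.450199
B₀ = V₀ − E₀ = 149.6904 − 53.450199 = 96.240201
e^(−λT) = (B₀·e^(rT)/D − 0.5)/(1 − 0.5) = (96.2402·1.011634/101.6609 − 0.5)/0.5 = 0.91538523
λ = −ln(0.91538523)/0.7610 = 0.116176

B0=96.2402 lambda=0.1162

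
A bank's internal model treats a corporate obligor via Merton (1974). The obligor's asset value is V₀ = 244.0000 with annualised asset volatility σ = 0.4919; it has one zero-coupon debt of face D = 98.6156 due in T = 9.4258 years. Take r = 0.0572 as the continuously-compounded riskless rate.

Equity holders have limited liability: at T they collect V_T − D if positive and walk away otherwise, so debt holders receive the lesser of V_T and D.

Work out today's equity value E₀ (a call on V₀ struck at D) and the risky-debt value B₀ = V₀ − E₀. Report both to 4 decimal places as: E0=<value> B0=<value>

Apply the equity-as-call identities (strike 98.6156, horizon 9.4258 years):
d₁ = [ln(V₀/D) + (r + σ²/2)T] / (σ√T)
   = [ln(244.0000/98.6156) + (0.0572 + 0.5·0.4919²)·9.4258] / (0.4919·√9.4258)
   = [0.905939 + 1.679515] / 1.510205 = 1.711989
d₂ = d₁ − σ√T = 1.711989 − 1.510205 = 0.201784
N(d₁) = 0.956551,  N(d₂) = 0.579957,  e^(−rT) = 0.583240
E₀ = V₀·N(d₁) − D·e^(−rT)·N(d₂)
   = 244.0000·0.956551 − 98.6156·0.583240·0.579957 = 200.041191
B₀ = V₀ − E₀ = 244.0000 − 200.041191 = 43.958809

E0=200.0412 B0=43.9588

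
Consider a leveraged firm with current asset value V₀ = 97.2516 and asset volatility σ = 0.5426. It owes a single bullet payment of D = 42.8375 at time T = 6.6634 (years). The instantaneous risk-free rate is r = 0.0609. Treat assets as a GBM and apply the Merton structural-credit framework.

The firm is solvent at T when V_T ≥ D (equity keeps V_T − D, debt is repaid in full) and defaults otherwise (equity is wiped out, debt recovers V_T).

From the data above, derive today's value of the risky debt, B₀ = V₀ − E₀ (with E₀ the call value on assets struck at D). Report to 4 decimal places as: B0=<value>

B0=21.8546

Equity is a call on the firm's assets struck at D = 42.8375:
d₁ = [ln(V₀/D) + (r + σ²/2)T] / (σ√T)
   = [ln(97.2516/42.8375) + (0.0609 + 0.5·0.5426²)·6.6634] / (0.5426·√6.6634)
   = [0.819888 + 1.386703] / 1.400644 = 1.575411
d₂ = d₁ − σ√T = 1.575411 − 1.400644 = 0.174767
N(d₁) = 0.942419,  N(d₂) = 0.569369,  e^(−rT) = 0.666443
E₀ = V₀·N(d₁) − D·e^(−rT)·N(d₂)
   = 97.2516·0.942419 − 42.8375·0.666443·0.569369 = 75.397016
B₀ = V₀ − E₀ = 97.2516 − 75.397016 = 21.854584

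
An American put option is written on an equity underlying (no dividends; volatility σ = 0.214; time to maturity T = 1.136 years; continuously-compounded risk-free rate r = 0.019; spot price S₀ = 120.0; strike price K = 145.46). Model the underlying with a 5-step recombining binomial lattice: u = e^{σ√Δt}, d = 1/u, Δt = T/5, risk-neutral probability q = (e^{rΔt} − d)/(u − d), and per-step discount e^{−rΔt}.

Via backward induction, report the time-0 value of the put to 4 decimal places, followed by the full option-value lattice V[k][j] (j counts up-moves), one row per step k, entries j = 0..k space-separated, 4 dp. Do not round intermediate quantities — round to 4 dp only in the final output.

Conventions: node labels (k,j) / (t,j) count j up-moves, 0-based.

price = 27.5153
tree:
27.5153
37.0969 18.0073
47.6053 26.4755 9.5490
57.0947 37.0969 15.9005 3.1703
65.6639 47.6053 25.4600 6.3136 0.0000
73.4020 57.0947 37.0969 12.5734 0.0000 0.0000

params: Δt=0.22720 u=1.10739 d=0.90303 q=0.49569 e^(-rΔt)=0.99569
t_5 payoffs: 73.4020 57.0947 37.0969 12.5734 0.0000 0.0000
k=4: node(4,0) S=79.7961 payoff=65.6639 vs cont=65.0373 → 65.6639 [stop]  node(4,1) S=97.8547 payoff=47.6053 vs cont=46.9788 → 47.6053 [stop]  node(4,2) S=120.0000 payoff=25.4600 vs cont=24.8334 → 25.4600 [stop]  node(4,3) S=147.1570 payoff=0.0000 vs cont=6.3136 → 6.3136 [wait]  node(4,4) S=180.4599 payoff=0.0000 vs cont=0.0000 → 0.0000 [wait]
k=3: node(3,0) S=88.3653 payoff=57.0947 vs cont=56.4681 → 57.0947 [stop]  node(3,1) S=108.3631 payoff=37.0969 vs cont=36.4703 → 37.0969 [stop]  node(3,2) S=132.8866 payoff=12.5734 vs cont=15.9005 → 15.9005 [wait]  node(3,3) S=162.9599 payoff=0.0000 vs cont=3.1703 → 3.1703 [wait]
k=2: node(2,0) S=97.8547 payoff=47.6053 vs cont=46.9788 → 47.6053 [stop]  node(2,1) S=120.0000 payoff=25.4600 vs cont=26.4755 → 26.4755 [wait]  node(2,2) S=147.1570 payoff=0.0000 vs cont=9.5490 → 9.5490 [wait]
k=1: node(1,0) S=108.3631 payoff=37.0969 vs cont=36.9716 → 37.0969 [stop]  node(1,1) S=132.8866 payoff=12.5734 vs cont=18.0073 → 18.0073 [wait]
k=0: node(0,0) S=120.0000 payoff=25.4600 vs cont=27.5153 → 27.5153 [wait]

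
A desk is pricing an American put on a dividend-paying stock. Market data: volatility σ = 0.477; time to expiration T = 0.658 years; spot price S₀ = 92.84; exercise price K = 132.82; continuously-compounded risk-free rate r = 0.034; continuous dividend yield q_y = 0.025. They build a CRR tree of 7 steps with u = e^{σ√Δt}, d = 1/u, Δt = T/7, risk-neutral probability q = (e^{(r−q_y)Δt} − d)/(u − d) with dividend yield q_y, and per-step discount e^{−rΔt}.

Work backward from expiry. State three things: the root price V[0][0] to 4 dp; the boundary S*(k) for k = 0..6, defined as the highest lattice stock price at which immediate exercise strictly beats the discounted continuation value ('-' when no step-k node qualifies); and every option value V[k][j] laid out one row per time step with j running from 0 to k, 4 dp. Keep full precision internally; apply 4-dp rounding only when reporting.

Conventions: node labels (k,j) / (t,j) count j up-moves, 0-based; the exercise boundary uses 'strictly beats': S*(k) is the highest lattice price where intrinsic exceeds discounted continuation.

price = 43.3545
boundary = - - 69.2960 59.8679 69.2960 80.2087 92.8400
tree:
43.3545
53.3293 32.2396
63.5240 42.0310 21.2582
72.9521 52.7506 30.0548 11.3394
81.0973 63.5240 40.7863 17.9827 3.8164
88.1344 72.9521 52.6113 27.5368 7.1749 0.0000
94.2141 81.0973 63.5240 39.9800 13.4890 0.0000 0.0000
99.4666 88.1344 72.9521 52.6113 25.3595 0.0000 0.0000 0.0000

params: Δt=0.09400 u=1.15748 d=0.86395 q=0.46639 e^(-rΔt)=0.99681
t_7 payoffs: 99.4666 88.1344 72.9521 52.6113 25.3595 0.0000 0.0000 0.0000
t_6: node(6,0) S=38.6059 payoff=94.2141 vs cont=93.8809 → 94.2141 [stop]  node(6,1) S=51.7227 payoff=81.0973 vs cont=80.7949 → 81.0973 [stop]  node(6,2) S=69.2960 payoff=63.5240 vs cont=63.2629 → 63.5240 [stop]  node(6,3) S=92.8400 payoff=39.9800 vs cont=39.7741 → 39.9800 [stop]  node(6,4) S=124.3834 payoff=8.4366 vs cont=13.4890 → 13.4890 [wait]  node(6,5) S=166.6439 payoff=0.0000 vs cont=0.0000 → 0.0000 [wait]  node(6,6) S=223.2629 payoff=0.0000 vs cont=0.0000 → 0.0000 [wait]  ⇒ S*(6)=92.8400
t_5: node(5,0) S=44.6856 payoff=88.1344 vs cont=87.8155 → 88.1344 [stop]  node(5,1) S=59.8679 payoff=72.9521 vs cont=72.6688 → 72.9521 [stop]  node(5,2) S=80.2087 payoff=52.6113 vs cont=52.3757 → 52.6113 [stop]  node(5,3) S=107.4605 payoff=25.3595 vs cont=27.5368 → 27.5368 [wait]  node(5,4) S=143.9713 payoff=0.0000 vs cont=7.1749 → 7.1749 [wait]  node(5,5) S=192.8870 payoff=0.0000 vs cont=0.0000 → 0.0000 [wait]  ⇒ S*(5)=80.2087
t_4: node(4,0) S=51.7227 payoff=81.0973 vs cont=80.7949 → 81.0973 [stop]  node(4,1) S=69.2960 payoff=63.5240 vs cont=63.2629 → 63.5240 [stop]  node(4,2) S=92.8400 payoff=39.9800 vs cont=40.7863 → 40.7863 [wait]  node(4,3) S=124.3834 payoff=8.4366 vs cont=17.9827 → 17.9827 [wait]  node(4,4) S=166.6439 payoff=0.0000 vs cont=3.8164 → 3.8164 [wait]  ⇒ S*(4)=69.2960
t_3: node(3,0) S=59.8679 payoff=72.9521 vs cont=72.6688 → 72.9521 [stop]  node(3,1) S=80.2087 payoff=52.6113 vs cont=52.7506 → 52.7506 [wait]  node(3,2) S=107.4605 payoff=25.3595 vs cont=30.0548 → 30.0548 [wait]  node(3,3) S=143.9713 payoff=0.0000 vs cont=11.3394 → 11.3394 [wait]  ⇒ S*(3)=59.8679
t_2: node(2,0) S=69.2960 payoff=63.5240 vs cont=63.3276 → 63.5240 [stop]  node(2,1) S=92.8400 payoff=39.9800 vs cont=42.0310 → 42.0310 [wait]  node(2,2) S=124.3834 payoff=8.4366 vs cont=21.2582 → 21.2582 [wait]  ⇒ S*(2)=69.2960
t_1: node(1,0) S=80.2087 payoff=52.6113 vs cont=53.3293 → 53.3293 [wait]  node(1,1) S=107.4605 payoff=25.3595 vs cont=32.2396 → 32.2396 [wait]  ⇒ S*(1)=-
t_0: node(0,0) S=92.8400 payoff=39.9800 vs cont=43.3545 → 43.3545 [wait]  ⇒ S*(0)=-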